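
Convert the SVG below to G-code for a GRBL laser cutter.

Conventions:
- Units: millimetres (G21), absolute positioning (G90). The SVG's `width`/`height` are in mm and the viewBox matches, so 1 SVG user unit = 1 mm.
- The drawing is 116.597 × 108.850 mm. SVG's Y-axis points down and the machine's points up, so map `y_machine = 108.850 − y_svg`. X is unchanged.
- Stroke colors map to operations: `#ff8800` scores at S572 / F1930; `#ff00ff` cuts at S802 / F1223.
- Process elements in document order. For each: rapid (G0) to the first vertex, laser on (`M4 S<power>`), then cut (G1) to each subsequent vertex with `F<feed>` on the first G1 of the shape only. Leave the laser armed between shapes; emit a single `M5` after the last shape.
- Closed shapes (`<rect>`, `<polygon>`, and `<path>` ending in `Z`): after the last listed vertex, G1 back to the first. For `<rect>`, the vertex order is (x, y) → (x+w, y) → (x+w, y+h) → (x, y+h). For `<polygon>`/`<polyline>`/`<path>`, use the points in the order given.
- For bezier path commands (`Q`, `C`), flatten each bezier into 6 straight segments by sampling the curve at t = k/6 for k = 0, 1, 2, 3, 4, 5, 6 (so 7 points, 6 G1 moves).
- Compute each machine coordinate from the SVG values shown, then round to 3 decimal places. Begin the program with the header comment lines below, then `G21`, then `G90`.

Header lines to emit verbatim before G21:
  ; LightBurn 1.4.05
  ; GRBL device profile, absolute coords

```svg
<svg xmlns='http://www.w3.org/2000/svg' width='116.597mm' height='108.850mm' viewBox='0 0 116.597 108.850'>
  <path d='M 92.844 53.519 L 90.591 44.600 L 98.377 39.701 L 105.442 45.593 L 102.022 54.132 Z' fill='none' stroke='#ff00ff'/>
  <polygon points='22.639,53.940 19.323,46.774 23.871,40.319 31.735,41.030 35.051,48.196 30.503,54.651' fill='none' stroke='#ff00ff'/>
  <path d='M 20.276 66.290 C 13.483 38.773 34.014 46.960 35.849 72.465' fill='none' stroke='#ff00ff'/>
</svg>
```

; LightBurn 1.4.05
; GRBL device profile, absolute coords
G21
G90
G0 X92.844 Y55.331
M4 S802
G1 X90.591 Y64.250 F1223
G1 X98.377 Y69.149
G1 X105.442 Y63.257
G1 X102.022 Y54.718
G1 X92.844 Y55.331
G0 X22.639 Y54.910
M4 S802
G1 X19.323 Y62.076 F1223
G1 X23.871 Y68.531
G1 X31.735 Y67.820
G1 X35.051 Y60.654
G1 X30.503 Y54.199
G1 X22.639 Y54.910
G0 X20.276 Y42.560
M4 S802
G1 X18.943 Y53.428 F1223
G1 X20.887 Y58.857
G1 X24.827 Y59.356
G1 X29.486 Y55.436
G1 X33.587 Y47.609
G1 X35.849 Y36.385
M5

1 u = 1 mm; y_m = 108.850 − y.

[1] `<path>` regular polygon, #ff00ff→cut S802 F1223: (92.844,55.331) → (90.591,64.250) → (98.377,69.149) → (105.442,63.257) → (102.022,54.718) → (92.844,55.331) (closed)

[2] `<polygon>` regular polygon, #ff00ff→cut S802 F1223: (22.639,54.910) → (19.323,62.076) → (23.871,68.531) → (31.735,67.820) → (35.051,60.654) → (30.503,54.199) → (22.639,54.910) (closed)

[3] `<path>` cubic bezier, #ff00ff→cut S802 F1223: (20.276,42.560) → (18.943,53.428) → (20.887,58.857) → (24.827,59.356) → (29.486,55.436) → (33.587,47.609) → (35.849,36.385)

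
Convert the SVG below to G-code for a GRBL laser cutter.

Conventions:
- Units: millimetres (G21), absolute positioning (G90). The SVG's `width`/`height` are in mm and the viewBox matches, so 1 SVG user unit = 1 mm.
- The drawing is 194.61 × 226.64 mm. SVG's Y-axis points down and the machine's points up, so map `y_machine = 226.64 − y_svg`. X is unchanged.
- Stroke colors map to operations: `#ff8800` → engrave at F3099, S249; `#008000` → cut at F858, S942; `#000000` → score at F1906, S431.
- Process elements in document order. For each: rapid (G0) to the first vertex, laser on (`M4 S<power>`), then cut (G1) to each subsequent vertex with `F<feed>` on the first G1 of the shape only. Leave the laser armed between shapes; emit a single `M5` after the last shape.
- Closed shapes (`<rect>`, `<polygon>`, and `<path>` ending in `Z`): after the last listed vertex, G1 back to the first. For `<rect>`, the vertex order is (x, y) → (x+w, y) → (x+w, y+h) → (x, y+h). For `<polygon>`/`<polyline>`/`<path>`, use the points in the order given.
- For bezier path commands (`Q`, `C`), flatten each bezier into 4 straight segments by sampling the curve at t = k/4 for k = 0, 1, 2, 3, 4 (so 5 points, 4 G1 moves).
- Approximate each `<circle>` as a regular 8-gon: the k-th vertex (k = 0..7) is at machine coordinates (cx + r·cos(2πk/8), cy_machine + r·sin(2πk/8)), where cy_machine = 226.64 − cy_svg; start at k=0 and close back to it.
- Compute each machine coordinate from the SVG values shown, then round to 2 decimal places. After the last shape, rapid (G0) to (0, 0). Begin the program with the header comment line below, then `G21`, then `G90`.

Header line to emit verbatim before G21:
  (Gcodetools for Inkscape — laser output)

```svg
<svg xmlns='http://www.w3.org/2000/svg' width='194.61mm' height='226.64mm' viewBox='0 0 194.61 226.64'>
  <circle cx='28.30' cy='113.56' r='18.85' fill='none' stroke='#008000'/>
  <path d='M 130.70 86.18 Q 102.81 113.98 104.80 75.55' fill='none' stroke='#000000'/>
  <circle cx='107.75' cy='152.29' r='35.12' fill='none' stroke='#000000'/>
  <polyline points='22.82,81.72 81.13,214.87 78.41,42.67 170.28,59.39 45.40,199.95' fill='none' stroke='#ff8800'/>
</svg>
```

viewBox `0 0 194.61 226.64` with mm width/height → 1 unit = 1 mm. Flip: y_m = 226.64 − y_svg.

**Shape 1** — `<circle>` circle, stroke `#008000` → cut (S942, F858). Machine vertices: (47.15,113.08) → (41.63,126.41) → (28.30,131.93) → (14.97,126.41) → (9.45,113.08) → (14.97,99.75) → (28.30,94.23) → (41.63,99.75) → (47.15,113.08). Closed: final G1 returns to the first vertex.

**Shape 2** — `<path>` quadratic bezier, stroke `#000000` → score (S431, F1906). Control points (SVG): P0=(130.70,86.18), P1=(102.81,113.98), P2=(104.80,75.55); sampled at t=k/4. Machine vertices: (130.70,140.46) → (118.62,130.70) → (110.28,129.22) → (105.67,136.01) → (104.80,151.09). Open path.

**Shape 3** — `<circle>` circle, stroke `#000000` → score (S431, F1906). Machine vertices: (142.87,74.35) → (132.58,99.18) → (107.75,109.47) → (82.92,99.18) → (72.63,74.35) → (82.92,49.52) → (107.75,39.23) → (132.58,49.52) → (142.87,74.35). Closed: final G1 returns to the first vertex.

**Shape 4** — `<polyline>` open polyline, stroke `#ff8800` → engrave (S249, F3099). Machine vertices: (22.82,144.92) → (81.13,11.77) → (78.41,183.97) → (170.28,167.25) → (45.40,26.69). Open path.

(Gcodetools for Inkscape — laser output)
G21
G90
G0 X47.15 Y113.08
M4 S942
G1 X41.63 Y126.41 F858
G1 X28.30 Y131.93
G1 X14.97 Y126.41
G1 X9.45 Y113.08
G1 X14.97 Y99.75
G1 X28.30 Y94.23
G1 X41.63 Y99.75
G1 X47.15 Y113.08
G0 X130.70 Y140.46
M4 S431
G1 X118.62 Y130.70 F1906
G1 X110.28 Y129.22
G1 X105.67 Y136.01
G1 X104.80 Y151.09
G0 X142.87 Y74.35
M4 S431
G1 X132.58 Y99.18 F1906
G1 X107.75 Y109.47
G1 X82.92 Y99.18
G1 X72.63 Y74.35
G1 X82.92 Y49.52
G1 X107.75 Y39.23
G1 X132.58 Y49.52
G1 X142.87 Y74.35
G0 X22.82 Y144.92
M4 S249
G1 X81.13 Y11.77 F3099
G1 X78.41 Y183.97
G1 X170.28 Y167.25
G1 X45.40 Y26.69
M5
G0 X0.00 Y0.00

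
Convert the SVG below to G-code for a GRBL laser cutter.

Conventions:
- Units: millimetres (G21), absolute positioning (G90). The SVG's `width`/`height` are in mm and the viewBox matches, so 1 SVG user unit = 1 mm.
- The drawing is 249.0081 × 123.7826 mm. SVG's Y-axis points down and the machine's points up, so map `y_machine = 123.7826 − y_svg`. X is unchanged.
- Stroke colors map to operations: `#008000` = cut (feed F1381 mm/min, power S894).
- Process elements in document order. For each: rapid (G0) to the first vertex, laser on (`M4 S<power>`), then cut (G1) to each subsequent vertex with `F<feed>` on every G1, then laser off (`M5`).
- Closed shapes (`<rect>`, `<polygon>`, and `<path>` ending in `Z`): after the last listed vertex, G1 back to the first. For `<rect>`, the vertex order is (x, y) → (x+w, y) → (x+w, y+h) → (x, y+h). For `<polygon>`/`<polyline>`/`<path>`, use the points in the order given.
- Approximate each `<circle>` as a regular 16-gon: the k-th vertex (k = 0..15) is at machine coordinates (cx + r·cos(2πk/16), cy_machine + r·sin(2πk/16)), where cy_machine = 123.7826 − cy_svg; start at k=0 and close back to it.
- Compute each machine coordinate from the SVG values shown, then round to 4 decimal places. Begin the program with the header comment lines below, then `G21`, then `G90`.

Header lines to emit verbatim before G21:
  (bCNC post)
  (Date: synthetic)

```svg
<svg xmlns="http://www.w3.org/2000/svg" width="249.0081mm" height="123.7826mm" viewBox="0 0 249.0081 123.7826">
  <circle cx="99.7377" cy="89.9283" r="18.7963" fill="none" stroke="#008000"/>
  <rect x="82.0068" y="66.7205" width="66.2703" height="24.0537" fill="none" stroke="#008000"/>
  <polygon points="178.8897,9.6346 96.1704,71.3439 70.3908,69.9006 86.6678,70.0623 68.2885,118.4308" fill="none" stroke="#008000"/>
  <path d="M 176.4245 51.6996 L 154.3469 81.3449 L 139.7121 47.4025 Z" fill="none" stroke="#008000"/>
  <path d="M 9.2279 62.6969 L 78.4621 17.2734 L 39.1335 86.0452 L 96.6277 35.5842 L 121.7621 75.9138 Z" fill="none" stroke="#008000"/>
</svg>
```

viewBox `0 0 249.0081 123.7826` with mm width/height → 1 unit = 1 mm. Flip: y_m = 123.7826 − y_svg.

**Shape 1** — `<circle>` circle, stroke `#008000` → cut (S894, F1381). Machine vertices: (118.5340,33.8543) → (117.1032,41.0473) → (113.0287,47.1453) → (106.9307,51.2198) → (99.7377,52.6506) → (92.5447,51.2198) → (86.4467,47.1453) → (82.3722,41.0473) → (80.9414,33.8543) → (82.3722,26.6613) → (86.4467,20.5633) → (92.5447,16.4888) → (99.7377,15.0580) → (106.9307,16.4888) → (113.0287,20.5633) → (117.1032,26.6613) → (118.5340,33.8543). Closed: final G1 returns to the first vertex.

**Shape 2** — `<rect>` rectangle, stroke `#008000` → cut (S894, F1381). Machine vertices: (82.0068,57.0621) → (148.2771,57.0621) → (148.2771,33.0084) → (82.0068,33.0084) → (82.0068,57.0621). Closed: final G1 returns to the first vertex.

**Shape 3** — `<polygon>` closed polygon, stroke `#008000` → cut (S894, F1381). Machine vertices: (178.8897,114.1480) → (96.1704,52.4387) → (70.3908,53.8820) → (86.6678,53.7203) → (68.2885,5.3518) → (178.8897,114.1480). Closed: final G1 returns to the first vertex.

**Shape 4** — `<path>` regular polygon, stroke `#008000` → cut (S894, F1381). Machine vertices: (176.4245,72.0830) → (154.3469,42.4377) → (139.7121,76.3801) → (176.4245,72.0830). Closed: final G1 returns to the first vertex.

**Shape 5** — `<path>` closed polygon, stroke `#008000` → cut (S894, F1381). Machine vertices: (9.2279,61.0857) → (78.4621,106.5092) → (39.1335,37.7374) → (96.6277,88.1984) → (121.7621,47.8688) → (9.2279,61.0857). Closed: final G1 returns to the first vertex.

(bCNC post)
(Date: synthetic)
G21
G90
G0 X118.5340 Y33.8543
M4 S894
G1 X117.1032 Y41.0473 F1381
G1 X113.0287 Y47.1453 F1381
G1 X106.9307 Y51.2198 F1381
G1 X99.7377 Y52.6506 F1381
G1 X92.5447 Y51.2198 F1381
G1 X86.4467 Y47.1453 F1381
G1 X82.3722 Y41.0473 F1381
G1 X80.9414 Y33.8543 F1381
G1 X82.3722 Y26.6613 F1381
G1 X86.4467 Y20.5633 F1381
G1 X92.5447 Y16.4888 F1381
G1 X99.7377 Y15.0580 F1381
G1 X106.9307 Y16.4888 F1381
G1 X113.0287 Y20.5633 F1381
G1 X117.1032 Y26.6613 F1381
G1 X118.5340 Y33.8543 F1381
M5
G0 X82.0068 Y57.0621
M4 S894
G1 X148.2771 Y57.0621 F1381
G1 X148.2771 Y33.0084 F1381
G1 X82.0068 Y33.0084 F1381
G1 X82.0068 Y57.0621 F1381
M5
G0 X178.8897 Y114.1480
M4 S894
G1 X96.1704 Y52.4387 F1381
G1 X70.3908 Y53.8820 F1381
G1 X86.6678 Y53.7203 F1381
G1 X68.2885 Y5.3518 F1381
G1 X178.8897 Y114.1480 F1381
M5
G0 X176.4245 Y72.0830
M4 S894
G1 X154.3469 Y42.4377 F1381
G1 X139.7121 Y76.3801 F1381
G1 X176.4245 Y72.0830 F1381
M5
G0 X9.2279 Y61.0857
M4 S894
G1 X78.4621 Y106.5092 F1381
G1 X39.1335 Y37.7374 F1381
G1 X96.6277 Y88.1984 F1381
G1 X121.7621 Y47.8688 F1381
G1 X9.2279 Y61.0857 F1381
M5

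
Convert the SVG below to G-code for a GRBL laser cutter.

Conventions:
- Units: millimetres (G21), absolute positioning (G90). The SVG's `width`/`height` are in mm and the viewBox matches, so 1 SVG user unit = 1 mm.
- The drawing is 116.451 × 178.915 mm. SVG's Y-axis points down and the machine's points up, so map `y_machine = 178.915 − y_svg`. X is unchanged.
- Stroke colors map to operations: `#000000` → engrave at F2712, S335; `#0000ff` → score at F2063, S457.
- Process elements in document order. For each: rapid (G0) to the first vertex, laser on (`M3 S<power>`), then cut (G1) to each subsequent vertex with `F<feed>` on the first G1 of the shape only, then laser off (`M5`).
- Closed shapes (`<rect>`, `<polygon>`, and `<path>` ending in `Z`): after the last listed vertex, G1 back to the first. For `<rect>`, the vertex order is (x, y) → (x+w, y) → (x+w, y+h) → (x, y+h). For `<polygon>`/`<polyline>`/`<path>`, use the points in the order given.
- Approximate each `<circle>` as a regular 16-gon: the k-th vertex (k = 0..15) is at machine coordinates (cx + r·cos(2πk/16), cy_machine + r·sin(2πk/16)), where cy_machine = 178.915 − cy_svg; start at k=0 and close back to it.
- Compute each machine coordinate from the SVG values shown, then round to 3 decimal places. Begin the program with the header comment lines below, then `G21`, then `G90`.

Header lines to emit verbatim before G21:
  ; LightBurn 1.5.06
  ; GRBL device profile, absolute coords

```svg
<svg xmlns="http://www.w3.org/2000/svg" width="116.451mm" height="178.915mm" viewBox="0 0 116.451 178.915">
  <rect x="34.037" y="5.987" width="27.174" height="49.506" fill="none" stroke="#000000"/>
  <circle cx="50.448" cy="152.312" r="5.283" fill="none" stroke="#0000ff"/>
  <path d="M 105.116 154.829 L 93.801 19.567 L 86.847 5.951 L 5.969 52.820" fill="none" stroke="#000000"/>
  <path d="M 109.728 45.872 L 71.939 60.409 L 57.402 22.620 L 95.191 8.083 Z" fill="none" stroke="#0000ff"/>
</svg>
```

; LightBurn 1.5.06
; GRBL device profile, absolute coords
G21
G90
G0 X34.037 Y172.928
M3 S335
G1 X61.211 Y172.928 F2712
G1 X61.211 Y123.422
G1 X34.037 Y123.422
G1 X34.037 Y172.928
M5
G0 X55.731 Y26.603
M3 S457
G1 X55.329 Y28.625 F2063
G1 X54.184 Y30.339
G1 X52.470 Y31.484
G1 X50.448 Y31.886
G1 X48.426 Y31.484
G1 X46.712 Y30.339
G1 X45.567 Y28.625
G1 X45.165 Y26.603
G1 X45.567 Y24.581
G1 X46.712 Y22.867
G1 X48.426 Y21.722
G1 X50.448 Y21.320
G1 X52.470 Y21.722
G1 X54.184 Y22.867
G1 X55.329 Y24.581
G1 X55.731 Y26.603
M5
G0 X105.116 Y24.086
M3 S335
G1 X93.801 Y159.348 F2712
G1 X86.847 Y172.964
G1 X5.969 Y126.095
M5
G0 X109.728 Y133.043
M3 S457
G1 X71.939 Y118.506 F2063
G1 X57.402 Y156.295
G1 X95.191 Y170.832
G1 X109.728 Y133.043
M5

viewBox `0 0 116.451 178.915` with mm width/height → 1 unit = 1 mm. Flip: y_m = 178.915 − y_svg.

**Shape 1** — `<rect>` rectangle, stroke `#000000` → engrave (S335, F2712). Machine vertices: (34.037,172.928) → (61.211,172.928) → (61.211,123.422) → (34.037,123.422) → (34.037,172.928). Closed: final G1 returns to the first vertex.

**Shape 2** — `<circle>` circle, stroke `#0000ff` → score (S457, F2063). Machine vertices: (55.731,26.603) → (55.329,28.625) → (54.184,30.339) → (52.470,31.484) → (50.448,31.886) → (48.426,31.484) → (46.712,30.339) → (45.567,28.625) → (45.165,26.603) → (45.567,24.581) → (46.712,22.867) → (48.426,21.722) → (50.448,21.320) → (52.470,21.722) → (54.184,22.867) → (55.329,24.581) → (55.731,26.603). Closed: final G1 returns to the first vertex.

**Shape 3** — `<path>` open polyline, stroke `#000000` → engrave (S335, F2712). Machine vertices: (105.116,24.086) → (93.801,159.348) → (86.847,172.964) → (5.969,126.095). Open path.

**Shape 4** — `<path>` regular polygon, stroke `#0000ff` → score (S457, F2063). Machine vertices: (109.728,133.043) → (71.939,118.506) → (57.402,156.295) → (95.191,170.832) → (109.728,133.043). Closed: final G1 returns to the first vertex.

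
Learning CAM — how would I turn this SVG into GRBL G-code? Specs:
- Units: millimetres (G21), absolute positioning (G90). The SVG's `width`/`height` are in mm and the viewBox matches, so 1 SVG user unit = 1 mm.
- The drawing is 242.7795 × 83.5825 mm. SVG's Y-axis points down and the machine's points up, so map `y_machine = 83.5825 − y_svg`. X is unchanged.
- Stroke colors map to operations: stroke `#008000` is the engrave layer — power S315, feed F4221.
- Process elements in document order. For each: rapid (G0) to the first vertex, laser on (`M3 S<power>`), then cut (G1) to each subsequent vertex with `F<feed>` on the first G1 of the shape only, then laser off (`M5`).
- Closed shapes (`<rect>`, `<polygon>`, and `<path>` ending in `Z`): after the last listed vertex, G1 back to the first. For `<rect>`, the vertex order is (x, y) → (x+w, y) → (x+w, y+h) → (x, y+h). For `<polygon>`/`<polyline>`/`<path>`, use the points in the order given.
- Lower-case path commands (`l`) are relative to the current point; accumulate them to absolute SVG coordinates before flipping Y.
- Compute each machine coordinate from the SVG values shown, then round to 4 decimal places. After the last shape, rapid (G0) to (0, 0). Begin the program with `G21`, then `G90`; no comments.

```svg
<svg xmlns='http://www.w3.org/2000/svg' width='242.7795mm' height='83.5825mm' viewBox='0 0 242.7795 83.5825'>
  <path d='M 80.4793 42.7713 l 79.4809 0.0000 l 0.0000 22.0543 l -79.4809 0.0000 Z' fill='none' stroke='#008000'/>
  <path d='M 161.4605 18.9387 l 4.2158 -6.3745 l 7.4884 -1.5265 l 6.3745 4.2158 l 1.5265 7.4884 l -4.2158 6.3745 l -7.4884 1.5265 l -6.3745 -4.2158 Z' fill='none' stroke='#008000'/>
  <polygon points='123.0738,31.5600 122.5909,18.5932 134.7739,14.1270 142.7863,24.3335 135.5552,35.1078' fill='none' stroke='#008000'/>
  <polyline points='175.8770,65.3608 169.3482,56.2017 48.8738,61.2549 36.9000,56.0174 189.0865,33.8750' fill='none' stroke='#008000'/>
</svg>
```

G21
G90
G0 X80.4793 Y40.8112
M3 S315
G1 X159.9602 Y40.8112 F4221
G1 X159.9602 Y18.7569
G1 X80.4793 Y18.7569
G1 X80.4793 Y40.8112
M5
G0 X161.4605 Y64.6438
M3 S315
G1 X165.6763 Y71.0183 F4221
G1 X173.1647 Y72.5448
G1 X179.5392 Y68.3290
G1 X181.0657 Y60.8406
G1 X176.8499 Y54.4661
G1 X169.3615 Y52.9396
G1 X162.9870 Y57.1554
G1 X161.4605 Y64.6438
M5
G0 X123.0738 Y52.0225
M3 S315
G1 X122.5909 Y64.9893 F4221
G1 X134.7739 Y69.4555
G1 X142.7863 Y59.2490
G1 X135.5552 Y48.4747
G1 X123.0738 Y52.0225
M5
G0 X175.8770 Y18.2217
M3 S315
G1 X169.3482 Y27.3808 F4221
G1 X48.8738 Y22.3276
G1 X36.9000 Y27.5651
G1 X189.0865 Y49.7075
M5
G0 X0.0000 Y0.0000

viewBox `0 0 242.7795 83.5825` with mm width/height → 1 unit = 1 mm. Flip: y_m = 83.5825 − y_svg.

**Shape 1** — `<path>` rectangle, stroke `#008000` → engrave (S315, F4221). Machine vertices: (80.4793,40.8112) → (159.9602,40.8112) → (159.9602,18.7569) → (80.4793,18.7569) → (80.4793,40.8112). Closed: final G1 returns to the first vertex.

**Shape 2** — `<path>` regular polygon, stroke `#008000` → engrave (S315, F4221). Machine vertices: (161.4605,64.6438) → (165.6763,71.0183) → (173.1647,72.5448) → (179.5392,68.3290) → (181.0657,60.8406) → (176.8499,54.4661) → (169.3615,52.9396) → (162.9870,57.1554) → (161.4605,64.6438). Closed: final G1 returns to the first vertex.

**Shape 3** — `<polygon>` regular polygon, stroke `#008000` → engrave (S315, F4221). Machine vertices: (123.0738,52.0225) → (122.5909,64.9893) → (134.7739,69.4555) → (142.7863,59.2490) → (135.5552,48.4747) → (123.0738,52.0225). Closed: final G1 returns to the first vertex.

**Shape 4** — `<polyline>` open polyline, stroke `#008000` → engrave (S315, F4221). Machine vertices: (175.8770,18.2217) → (169.3482,27.3808) → (48.8738,22.3276) → (36.9000,27.5651) → (189.0865,49.7075). Open path.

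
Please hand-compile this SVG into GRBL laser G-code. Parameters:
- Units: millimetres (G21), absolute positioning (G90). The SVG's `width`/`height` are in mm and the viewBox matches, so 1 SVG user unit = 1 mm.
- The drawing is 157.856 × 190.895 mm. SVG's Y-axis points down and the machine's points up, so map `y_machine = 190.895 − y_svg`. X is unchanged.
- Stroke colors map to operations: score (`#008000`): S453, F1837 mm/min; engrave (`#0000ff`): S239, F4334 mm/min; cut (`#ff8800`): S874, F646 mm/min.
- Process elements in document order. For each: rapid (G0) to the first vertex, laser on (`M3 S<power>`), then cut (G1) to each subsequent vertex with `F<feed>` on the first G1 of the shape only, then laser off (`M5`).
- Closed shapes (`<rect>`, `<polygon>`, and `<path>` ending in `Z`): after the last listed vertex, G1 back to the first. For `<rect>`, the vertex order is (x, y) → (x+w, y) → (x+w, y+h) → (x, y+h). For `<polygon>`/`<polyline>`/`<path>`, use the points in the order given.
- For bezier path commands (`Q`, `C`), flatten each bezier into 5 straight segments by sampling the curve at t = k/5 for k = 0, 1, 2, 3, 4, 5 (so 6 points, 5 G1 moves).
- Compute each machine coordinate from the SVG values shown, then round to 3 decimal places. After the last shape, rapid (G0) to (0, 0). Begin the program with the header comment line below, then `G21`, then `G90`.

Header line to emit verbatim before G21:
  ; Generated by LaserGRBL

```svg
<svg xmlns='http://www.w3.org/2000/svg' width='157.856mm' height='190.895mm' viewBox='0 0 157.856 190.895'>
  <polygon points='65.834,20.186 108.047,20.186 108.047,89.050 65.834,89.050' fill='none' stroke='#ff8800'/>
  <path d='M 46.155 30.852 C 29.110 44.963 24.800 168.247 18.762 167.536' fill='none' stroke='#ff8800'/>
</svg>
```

1 u = 1 mm; y_m = 190.895 − y.

[1] `<polygon>` rectangle, #ff8800→cut S874 F646: (65.834,170.709) → (108.047,170.709) → (108.047,101.845) → (65.834,101.845) → (65.834,170.709) (closed)

[2] `<path>` cubic bezier, #ff8800→cut S874 F646: (46.155,160.043) → (37.340,140.341) → (30.888,105.630) → (26.104,67.101) → (22.293,35.946) → (18.762,23.359)

; Generated by LaserGRBL
G21
G90
G0 X65.834 Y170.709
M3 S874
G1 X108.047 Y170.709 F646
G1 X108.047 Y101.845
G1 X65.834 Y101.845
G1 X65.834 Y170.709
M5
G0 X46.155 Y160.043
M3 S874
G1 X37.340 Y140.341 F646
G1 X30.888 Y105.630
G1 X26.104 Y67.101
G1 X22.293 Y35.946
G1 X18.762 Y23.359
M5
G0 X0.000 Y0.000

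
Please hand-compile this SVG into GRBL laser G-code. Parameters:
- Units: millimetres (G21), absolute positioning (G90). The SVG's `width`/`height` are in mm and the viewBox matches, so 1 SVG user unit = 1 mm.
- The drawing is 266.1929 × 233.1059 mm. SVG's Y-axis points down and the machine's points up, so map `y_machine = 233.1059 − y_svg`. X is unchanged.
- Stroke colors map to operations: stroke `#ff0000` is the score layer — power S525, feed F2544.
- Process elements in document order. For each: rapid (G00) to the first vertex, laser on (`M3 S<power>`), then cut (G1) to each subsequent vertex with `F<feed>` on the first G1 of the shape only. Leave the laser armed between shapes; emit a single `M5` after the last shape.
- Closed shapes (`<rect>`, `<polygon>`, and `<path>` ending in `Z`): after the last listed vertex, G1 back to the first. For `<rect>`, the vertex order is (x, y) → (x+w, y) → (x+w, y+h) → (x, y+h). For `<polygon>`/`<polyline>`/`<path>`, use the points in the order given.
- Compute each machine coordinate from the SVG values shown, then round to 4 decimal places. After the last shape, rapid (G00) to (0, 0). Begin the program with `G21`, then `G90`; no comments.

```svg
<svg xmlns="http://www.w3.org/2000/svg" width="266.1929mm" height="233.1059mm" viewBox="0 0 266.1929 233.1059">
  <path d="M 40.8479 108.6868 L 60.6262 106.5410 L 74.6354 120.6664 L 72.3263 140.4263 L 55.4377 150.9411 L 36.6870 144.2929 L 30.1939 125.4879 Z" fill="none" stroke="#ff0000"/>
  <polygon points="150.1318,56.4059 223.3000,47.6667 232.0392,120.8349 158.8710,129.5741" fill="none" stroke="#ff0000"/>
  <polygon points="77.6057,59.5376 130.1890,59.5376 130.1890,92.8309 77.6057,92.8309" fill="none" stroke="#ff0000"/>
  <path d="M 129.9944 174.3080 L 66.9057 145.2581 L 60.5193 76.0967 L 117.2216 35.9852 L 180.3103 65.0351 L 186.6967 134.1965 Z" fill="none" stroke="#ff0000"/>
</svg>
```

Since the viewBox matches the mm dimensions, user units are millimetres directly. The only transform is the Y-flip y_m = 233.1059 − y_svg.

Shape 1 is a regular polygon drawn with `<path>`. Its stroke #ff0000 means score at S525, F2544. After flipping Y the toolpath is (40.8479,124.4191) → (60.6262,126.5649) → (74.6354,112.4395) → (72.3263,92.6796) → (55.4377,82.1648) → (36.6870,88.8130) → (30.1939,107.6180) → (40.8479,124.4191), returning to the start.

Shape 2 is a regular polygon drawn with `<polygon>`. Its stroke #ff0000 means score at S525, F2544. After flipping Y the toolpath is (150.1318,176.7000) → (223.3000,185.4392) → (232.0392,112.2710) → (158.8710,103.5318) → (150.1318,176.7000), returning to the start.

Shape 3 is a rectangle drawn with `<polygon>`. Its stroke #ff0000 means score at S525, F2544. After flipping Y the toolpath is (77.6057,173.5683) → (130.1890,173.5683) → (130.1890,140.2750) → (77.6057,140.2750) → (77.6057,173.5683), returning to the start.

Shape 4 is a regular polygon drawn with `<path>`. Its stroke #ff0000 means score at S525, F2544. After flipping Y the toolpath is (129.9944,58.7979) → (66.9057,87.8478) → (60.5193,157.0092) → (117.2216,197.1207) → (180.3103,168.0708) → (186.6967,98.9094) → (129.9944,58.7979), returning to the start.

G21
G90
G00 X40.8479 Y124.4191
M3 S525
G1 X60.6262 Y126.5649 F2544
G1 X74.6354 Y112.4395
G1 X72.3263 Y92.6796
G1 X55.4377 Y82.1648
G1 X36.6870 Y88.8130
G1 X30.1939 Y107.6180
G1 X40.8479 Y124.4191
G00 X150.1318 Y176.7000
M3 S525
G1 X223.3000 Y185.4392 F2544
G1 X232.0392 Y112.2710
G1 X158.8710 Y103.5318
G1 X150.1318 Y176.7000
G00 X77.6057 Y173.5683
M3 S525
G1 X130.1890 Y173.5683 F2544
G1 X130.1890 Y140.2750
G1 X77.6057 Y140.2750
G1 X77.6057 Y173.5683
G00 X129.9944 Y58.7979
M3 S525
G1 X66.9057 Y87.8478 F2544
G1 X60.5193 Y157.0092
G1 X117.2216 Y197.1207
G1 X180.3103 Y168.0708
G1 X186.6967 Y98.9094
G1 X129.9944 Y58.7979
M5
G00 X0.0000 Y0.0000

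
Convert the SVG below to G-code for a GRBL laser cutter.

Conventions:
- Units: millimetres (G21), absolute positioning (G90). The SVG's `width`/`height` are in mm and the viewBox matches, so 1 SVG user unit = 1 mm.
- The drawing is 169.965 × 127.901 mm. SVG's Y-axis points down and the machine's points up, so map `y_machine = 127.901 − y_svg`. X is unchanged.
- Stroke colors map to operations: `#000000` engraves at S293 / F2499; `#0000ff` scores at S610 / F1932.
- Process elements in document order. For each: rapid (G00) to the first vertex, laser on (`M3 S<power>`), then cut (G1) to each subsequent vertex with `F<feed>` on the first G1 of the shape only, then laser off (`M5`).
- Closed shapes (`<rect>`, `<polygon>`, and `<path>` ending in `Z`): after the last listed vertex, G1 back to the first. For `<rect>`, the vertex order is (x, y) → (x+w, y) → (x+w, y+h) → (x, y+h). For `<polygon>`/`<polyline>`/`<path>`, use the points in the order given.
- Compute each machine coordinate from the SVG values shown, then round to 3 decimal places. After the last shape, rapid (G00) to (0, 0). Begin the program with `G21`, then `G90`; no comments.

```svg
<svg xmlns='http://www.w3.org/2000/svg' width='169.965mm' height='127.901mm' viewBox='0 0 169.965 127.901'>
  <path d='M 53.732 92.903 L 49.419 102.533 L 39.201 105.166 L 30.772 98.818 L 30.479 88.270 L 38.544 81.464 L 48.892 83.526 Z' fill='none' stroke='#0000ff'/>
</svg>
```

Since the viewBox matches the mm dimensions, user units are millimetres directly. The only transform is the Y-flip y_m = 127.901 − y_svg.

Shape 1 is a regular polygon drawn with `<path>`. Its stroke #0000ff means score at S610, F1932. After flipping Y the toolpath is (53.732,34.998) → (49.419,25.368) → (39.201,22.735) → (30.772,29.083) → (30.479,39.631) → (38.544,46.437) → (48.892,44.375) → (53.732,34.998), returning to the start.

G21
G90
G00 X53.732 Y34.998
M3 S610
G1 X49.419 Y25.368 F1932
G1 X39.201 Y22.735
G1 X30.772 Y29.083
G1 X30.479 Y39.631
G1 X38.544 Y46.437
G1 X48.892 Y44.375
G1 X53.732 Y34.998
M5
G00 X0.000 Y0.000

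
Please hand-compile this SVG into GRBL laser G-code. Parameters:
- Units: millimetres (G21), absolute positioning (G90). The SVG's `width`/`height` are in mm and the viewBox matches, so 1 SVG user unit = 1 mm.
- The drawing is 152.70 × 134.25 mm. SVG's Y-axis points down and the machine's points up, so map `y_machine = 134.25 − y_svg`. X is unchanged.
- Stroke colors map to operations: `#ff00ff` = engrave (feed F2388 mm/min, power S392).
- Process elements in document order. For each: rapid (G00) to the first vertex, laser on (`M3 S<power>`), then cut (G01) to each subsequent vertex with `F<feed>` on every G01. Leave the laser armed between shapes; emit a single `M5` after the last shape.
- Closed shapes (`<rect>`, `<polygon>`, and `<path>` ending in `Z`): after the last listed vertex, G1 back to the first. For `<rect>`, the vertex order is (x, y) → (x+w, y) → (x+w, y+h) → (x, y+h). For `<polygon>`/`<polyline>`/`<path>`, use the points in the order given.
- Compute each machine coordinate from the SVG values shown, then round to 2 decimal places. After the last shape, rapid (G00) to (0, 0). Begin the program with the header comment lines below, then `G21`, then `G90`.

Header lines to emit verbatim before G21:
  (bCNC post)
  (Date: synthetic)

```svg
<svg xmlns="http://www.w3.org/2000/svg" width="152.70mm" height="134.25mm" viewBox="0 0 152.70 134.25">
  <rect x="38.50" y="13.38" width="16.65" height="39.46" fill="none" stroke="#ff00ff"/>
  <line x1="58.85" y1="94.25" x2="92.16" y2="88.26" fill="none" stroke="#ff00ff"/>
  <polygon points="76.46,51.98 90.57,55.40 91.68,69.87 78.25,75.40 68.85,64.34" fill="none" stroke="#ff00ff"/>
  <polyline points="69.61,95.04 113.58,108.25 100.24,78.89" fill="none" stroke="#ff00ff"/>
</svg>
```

(bCNC post)
(Date: synthetic)
G21
G90
G00 X38.50 Y120.87
M3 S392
G01 X55.15 Y120.87 F2388
G01 X55.15 Y81.41 F2388
G01 X38.50 Y81.41 F2388
G01 X38.50 Y120.87 F2388
G00 X58.85 Y40.00
M3 S392
G01 X92.16 Y45.99 F2388
G00 X76.46 Y82.27
M3 S392
G01 X90.57 Y78.85 F2388
G01 X91.68 Y64.38 F2388
G01 X78.25 Y58.85 F2388
G01 X68.85 Y69.91 F2388
G01 X76.46 Y82.27 F2388
G00 X69.61 Y39.21
M3 S392
G01 X113.58 Y26.00 F2388
G01 X100.24 Y55.36 F2388
M5
G00 X0.00 Y0.00

viewBox `0 0 152.70 134.25` with mm width/height → 1 unit = 1 mm. Flip: y_m = 134.25 − y_svg.

**Shape 1** — `<rect>` rectangle, stroke `#ff00ff` → engrave (S392, F2388). Machine vertices: (38.50,120.87) → (55.15,120.87) → (55.15,81.41) → (38.50,81.41) → (38.50,120.87). Closed: final G1 returns to the first vertex.

**Shape 2** — `<line>` line segment, stroke `#ff00ff` → engrave (S392, F2388). Machine vertices: (58.85,40.00) → (92.16,45.99). Open path.

**Shape 3** — `<polygon>` regular polygon, stroke `#ff00ff` → engrave (S392, F2388). Machine vertices: (76.46,82.27) → (90.57,78.85) → (91.68,64.38) → (78.25,58.85) → (68.85,69.91) → (76.46,82.27). Closed: final G1 returns to the first vertex.

**Shape 4** — `<polyline>` open polyline, stroke `#ff00ff` → engrave (S392, F2388). Machine vertices: (69.61,39.21) → (113.58,26.00) → (100.24,55.36). Open path.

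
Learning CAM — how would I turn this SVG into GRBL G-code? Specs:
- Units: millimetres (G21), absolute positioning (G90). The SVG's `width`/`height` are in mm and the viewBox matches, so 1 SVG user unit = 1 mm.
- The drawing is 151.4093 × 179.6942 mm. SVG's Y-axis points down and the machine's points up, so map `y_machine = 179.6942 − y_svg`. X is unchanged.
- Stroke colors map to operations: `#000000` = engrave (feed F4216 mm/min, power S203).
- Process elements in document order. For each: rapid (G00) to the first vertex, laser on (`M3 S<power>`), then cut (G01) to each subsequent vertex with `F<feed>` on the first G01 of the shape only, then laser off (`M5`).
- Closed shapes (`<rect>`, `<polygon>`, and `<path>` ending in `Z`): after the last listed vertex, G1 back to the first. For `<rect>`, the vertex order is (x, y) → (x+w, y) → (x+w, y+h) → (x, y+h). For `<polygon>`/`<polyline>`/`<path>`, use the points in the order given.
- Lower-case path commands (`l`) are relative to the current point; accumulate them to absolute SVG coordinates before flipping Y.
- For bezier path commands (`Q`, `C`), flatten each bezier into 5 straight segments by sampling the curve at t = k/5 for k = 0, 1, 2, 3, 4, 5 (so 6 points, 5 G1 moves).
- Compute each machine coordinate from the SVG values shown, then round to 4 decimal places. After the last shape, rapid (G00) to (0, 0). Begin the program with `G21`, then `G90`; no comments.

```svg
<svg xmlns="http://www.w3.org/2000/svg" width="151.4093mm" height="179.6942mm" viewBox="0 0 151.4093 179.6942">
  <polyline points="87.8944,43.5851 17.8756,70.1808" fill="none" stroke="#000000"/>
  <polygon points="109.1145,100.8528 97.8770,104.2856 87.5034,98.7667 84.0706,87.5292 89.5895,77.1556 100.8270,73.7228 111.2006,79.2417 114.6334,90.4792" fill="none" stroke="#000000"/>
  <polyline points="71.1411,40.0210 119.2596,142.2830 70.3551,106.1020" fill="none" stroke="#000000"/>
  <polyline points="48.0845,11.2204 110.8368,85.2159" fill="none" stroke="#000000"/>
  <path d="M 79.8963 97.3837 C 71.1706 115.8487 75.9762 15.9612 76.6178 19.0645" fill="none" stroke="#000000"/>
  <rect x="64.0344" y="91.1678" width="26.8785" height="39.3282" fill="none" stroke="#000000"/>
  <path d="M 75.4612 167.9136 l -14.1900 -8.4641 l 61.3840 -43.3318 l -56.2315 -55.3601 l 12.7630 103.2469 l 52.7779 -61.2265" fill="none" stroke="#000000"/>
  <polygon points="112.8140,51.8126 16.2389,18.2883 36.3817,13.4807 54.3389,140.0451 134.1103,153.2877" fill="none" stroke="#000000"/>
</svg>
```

Since the viewBox matches the mm dimensions, user units are millimetres directly. The only transform is the Y-flip y_m = 179.6942 − y_svg.

Shape 1 is a line segment drawn with `<polyline>`. Its stroke #000000 means engrave at S203, F4216. After flipping Y the toolpath is (87.8944,136.1091) → (17.8756,109.5134).

Shape 2 is a regular polygon drawn with `<polygon>`. Its stroke #000000 means engrave at S203, F4216. After flipping Y the toolpath is (109.1145,78.8414) → (97.8770,75.4086) → (87.5034,80.9275) → (84.0706,92.1650) → (89.5895,102.5386) → (100.8270,105.9714) → (111.2006,100.4525) → (114.6334,89.2150) → (109.1145,78.8414), returning to the start.

Shape 3 is a open polyline drawn with `<polyline>`. Its stroke #000000 means engrave at S203, F4216. After flipping Y the toolpath is (71.1411,139.6732) → (119.2596,37.4112) → (70.3551,73.5922).

Shape 4 is a line segment drawn with `<polyline>`. Its stroke #000000 means engrave at S203, F4216. After flipping Y the toolpath is (48.0845,168.4738) → (110.8368,94.4783).

Shape 5 is a cubic bezier drawn with `<path>`. Its stroke #000000 means engrave at S203, F4216. After flipping Y the toolpath is (79.8963,82.3105) → (76.1431,83.6631) → (74.7880,102.7957) → (74.9817,129.0840) → (75.8747,151.9035) → (76.6178,160.6297).

Shape 6 is a rectangle drawn with `<rect>`. Its stroke #000000 means engrave at S203, F4216. After flipping Y the toolpath is (64.0344,88.5264) → (90.9129,88.5264) → (90.9129,49.1982) → (64.0344,49.1982) → (64.0344,88.5264), returning to the start.

Shape 7 is a open polyline drawn with `<path>`. Its stroke #000000 means engrave at S203, F4216. After flipping Y the toolpath is (75.4612,11.7806) → (61.2712,20.2447) → (122.6552,63.5765) → (66.4237,118.9366) → (79.1867,15.6897) → (131.9646,76.9162).

Shape 8 is a closed polygon drawn with `<polygon>`. Its stroke #000000 means engrave at S203, F4216. After flipping Y the toolpath is (112.8140,127.8816) → (16.2389,161.4059) → (36.3817,166.2135) → (54.3389,39.6491) → (134.1103,26.4065) → (112.8140,127.8816), returning to the start.

G21
G90
G00 X87.8944 Y136.1091
M3 S203
G01 X17.8756 Y109.5134 F4216
M5
G00 X109.1145 Y78.8414
M3 S203
G01 X97.8770 Y75.4086 F4216
G01 X87.5034 Y80.9275
G01 X84.0706 Y92.1650
G01 X89.5895 Y102.5386
G01 X100.8270 Y105.9714
G01 X111.2006 Y100.4525
G01 X114.6334 Y89.2150
G01 X109.1145 Y78.8414
M5
G00 X71.1411 Y139.6732
M3 S203
G01 X119.2596 Y37.4112 F4216
G01 X70.3551 Y73.5922
M5
G00 X48.0845 Y168.4738
M3 S203
G01 X110.8368 Y94.4783 F4216
M5
G00 X79.8963 Y82.3105
M3 S203
G01 X76.1431 Y83.6631 F4216
G01 X74.7880 Y102.7957
G01 X74.9817 Y129.0840
G01 X75.8747 Y151.9035
G01 X76.6178 Y160.6297
M5
G00 X64.0344 Y88.5264
M3 S203
G01 X90.9129 Y88.5264 F4216
G01 X90.9129 Y49.1982
G01 X64.0344 Y49.1982
G01 X64.0344 Y88.5264
M5
G00 X75.4612 Y11.7806
M3 S203
G01 X61.2712 Y20.2447 F4216
G01 X122.6552 Y63.5765
G01 X66.4237 Y118.9366
G01 X79.1867 Y15.6897
G01 X131.9646 Y76.9162
M5
G00 X112.8140 Y127.8816
M3 S203
G01 X16.2389 Y161.4059 F4216
G01 X36.3817 Y166.2135
G01 X54.3389 Y39.6491
G01 X134.1103 Y26.4065
G01 X112.8140 Y127.8816
M5
G00 X0.0000 Y0.0000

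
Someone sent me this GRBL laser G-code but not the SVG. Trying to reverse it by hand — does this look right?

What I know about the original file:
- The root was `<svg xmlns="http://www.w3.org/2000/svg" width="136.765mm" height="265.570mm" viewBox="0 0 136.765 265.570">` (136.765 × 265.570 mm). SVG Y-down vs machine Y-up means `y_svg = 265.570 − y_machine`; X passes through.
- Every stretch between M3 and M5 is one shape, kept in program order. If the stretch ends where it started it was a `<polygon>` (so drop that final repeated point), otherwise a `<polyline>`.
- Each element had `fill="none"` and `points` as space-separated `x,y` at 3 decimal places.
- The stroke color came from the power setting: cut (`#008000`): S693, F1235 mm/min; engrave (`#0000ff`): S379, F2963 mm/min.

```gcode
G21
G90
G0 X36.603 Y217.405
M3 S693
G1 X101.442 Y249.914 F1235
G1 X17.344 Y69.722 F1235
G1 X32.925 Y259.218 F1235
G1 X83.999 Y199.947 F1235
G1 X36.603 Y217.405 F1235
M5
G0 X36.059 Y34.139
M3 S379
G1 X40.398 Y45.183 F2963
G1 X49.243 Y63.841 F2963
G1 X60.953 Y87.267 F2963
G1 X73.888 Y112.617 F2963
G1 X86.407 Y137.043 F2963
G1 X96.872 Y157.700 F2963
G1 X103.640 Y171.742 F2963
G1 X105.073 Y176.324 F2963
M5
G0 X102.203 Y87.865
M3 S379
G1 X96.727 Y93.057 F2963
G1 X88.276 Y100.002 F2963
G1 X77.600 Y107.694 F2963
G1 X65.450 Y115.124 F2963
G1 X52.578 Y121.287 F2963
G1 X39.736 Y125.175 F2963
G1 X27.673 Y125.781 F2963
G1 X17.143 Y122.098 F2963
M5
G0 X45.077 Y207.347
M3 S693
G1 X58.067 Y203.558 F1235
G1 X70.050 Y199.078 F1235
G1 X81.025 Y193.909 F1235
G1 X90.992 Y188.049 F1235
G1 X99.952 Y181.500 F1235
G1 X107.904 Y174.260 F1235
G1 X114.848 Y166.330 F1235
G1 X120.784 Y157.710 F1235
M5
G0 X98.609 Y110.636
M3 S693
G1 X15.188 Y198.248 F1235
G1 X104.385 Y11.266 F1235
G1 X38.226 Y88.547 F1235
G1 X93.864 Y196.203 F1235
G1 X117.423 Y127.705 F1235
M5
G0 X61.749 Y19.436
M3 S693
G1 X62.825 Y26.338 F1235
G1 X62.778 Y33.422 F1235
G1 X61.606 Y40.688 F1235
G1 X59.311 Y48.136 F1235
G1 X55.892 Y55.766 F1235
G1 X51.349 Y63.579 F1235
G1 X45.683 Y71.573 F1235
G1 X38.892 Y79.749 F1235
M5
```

y_svg = 265.570 − y_m.

[1] S693→`#008000` (cut); closed run; points: 36.603,48.165 101.442,15.656 17.344,195.848 32.925,6.352 83.999,65.623

[2] S379→`#0000ff` (engrave); open run; points: 36.059,231.431 40.398,220.387 49.243,201.729 60.953,178.303 73.888,152.953 86.407,128.527 96.872,107.870 103.640,93.828 105.073,89.246

[3] S379→`#0000ff` (engrave); open run; points: 102.203,177.705 96.727,172.513 88.276,165.568 77.600,157.876 65.450,150.446 52.578,144.283 39.736,140.395 27.673,139.789 17.143,143.472

[4] S693→`#008000` (cut); open run; points: 45.077,58.223 58.067,62.012 70.050,66.492 81.025,71.661 90.992,77.521 99.952,84.070 107.904,91.310 114.848,99.240 120.784,107.860

[5] S693→`#008000` (cut); open run; points: 98.609,154.934 15.188,67.322 104.385,254.304 38.226,177.023 93.864,69.367 117.423,137.865

[6] S693→`#008000` (cut); open run; points: 61.749,246.134 62.825,239.232 62.778,232.148 61.606,224.882 59.311,217.434 55.892,209.804 51.349,201.991 45.683,193.997 38.892,185.821

<svg xmlns="http://www.w3.org/2000/svg" width="136.765mm" height="265.570mm" viewBox="0 0 136.765 265.570">
  <polygon points="36.603,48.165 101.442,15.656 17.344,195.848 32.925,6.352 83.999,65.623" fill="none" stroke="#008000"/>
  <polyline points="36.059,231.431 40.398,220.387 49.243,201.729 60.953,178.303 73.888,152.953 86.407,128.527 96.872,107.870 103.640,93.828 105.073,89.246" fill="none" stroke="#0000ff"/>
  <polyline points="102.203,177.705 96.727,172.513 88.276,165.568 77.600,157.876 65.450,150.446 52.578,144.283 39.736,140.395 27.673,139.789 17.143,143.472" fill="none" stroke="#0000ff"/>
  <polyline points="45.077,58.223 58.067,62.012 70.050,66.492 81.025,71.661 90.992,77.521 99.952,84.070 107.904,91.310 114.848,99.240 120.784,107.860" fill="none" stroke="#008000"/>
  <polyline points="98.609,154.934 15.188,67.322 104.385,254.304 38.226,177.023 93.864,69.367 117.423,137.865" fill="none" stroke="#008000"/>
  <polyline points="61.749,246.134 62.825,239.232 62.778,232.148 61.606,224.882 59.311,217.434 55.892,209.804 51.349,201.991 45.683,193.997 38.892,185.821" fill="none" stroke="#008000"/>
</svg>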